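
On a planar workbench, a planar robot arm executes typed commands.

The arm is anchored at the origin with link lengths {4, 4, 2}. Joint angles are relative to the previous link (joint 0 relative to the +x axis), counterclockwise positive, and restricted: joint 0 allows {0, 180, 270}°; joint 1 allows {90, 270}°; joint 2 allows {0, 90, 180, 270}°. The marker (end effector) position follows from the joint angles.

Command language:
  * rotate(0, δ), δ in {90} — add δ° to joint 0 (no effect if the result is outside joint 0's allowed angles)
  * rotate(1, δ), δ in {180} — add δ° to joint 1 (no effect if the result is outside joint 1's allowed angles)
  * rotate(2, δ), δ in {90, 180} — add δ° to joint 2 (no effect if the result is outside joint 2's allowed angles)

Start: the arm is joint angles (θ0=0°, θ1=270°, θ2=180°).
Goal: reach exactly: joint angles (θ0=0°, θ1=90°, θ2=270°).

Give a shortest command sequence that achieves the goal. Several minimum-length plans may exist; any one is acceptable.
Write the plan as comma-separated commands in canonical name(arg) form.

rotate(1, 180), rotate(2, 90)

begin: joint angles (θ0=0°, θ1=270°, θ2=180°)
t=1 rotate(1, 180) ⇒ joint angles (θ0=0°, θ1=90°, θ2=180°)
t=2 rotate(2, 90) ⇒ joint angles (θ0=0°, θ1=90°, θ2=270°)
no 1-step plan works, so 2 is optimal.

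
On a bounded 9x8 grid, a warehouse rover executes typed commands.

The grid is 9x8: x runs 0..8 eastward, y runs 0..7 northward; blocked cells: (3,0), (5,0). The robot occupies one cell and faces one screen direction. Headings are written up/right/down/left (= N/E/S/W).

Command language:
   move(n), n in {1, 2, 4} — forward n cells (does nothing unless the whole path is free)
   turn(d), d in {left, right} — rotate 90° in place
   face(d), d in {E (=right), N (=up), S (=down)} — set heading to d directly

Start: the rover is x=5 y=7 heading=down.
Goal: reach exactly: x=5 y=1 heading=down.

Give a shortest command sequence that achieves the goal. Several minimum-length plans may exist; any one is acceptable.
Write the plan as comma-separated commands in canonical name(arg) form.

move(4), move(2)

from: x=5 y=7 heading=down
1. move(4) → x=5 y=3 heading=down
2. move(2) → x=5 y=1 heading=down
nothing shorter than 2 reaches the goal.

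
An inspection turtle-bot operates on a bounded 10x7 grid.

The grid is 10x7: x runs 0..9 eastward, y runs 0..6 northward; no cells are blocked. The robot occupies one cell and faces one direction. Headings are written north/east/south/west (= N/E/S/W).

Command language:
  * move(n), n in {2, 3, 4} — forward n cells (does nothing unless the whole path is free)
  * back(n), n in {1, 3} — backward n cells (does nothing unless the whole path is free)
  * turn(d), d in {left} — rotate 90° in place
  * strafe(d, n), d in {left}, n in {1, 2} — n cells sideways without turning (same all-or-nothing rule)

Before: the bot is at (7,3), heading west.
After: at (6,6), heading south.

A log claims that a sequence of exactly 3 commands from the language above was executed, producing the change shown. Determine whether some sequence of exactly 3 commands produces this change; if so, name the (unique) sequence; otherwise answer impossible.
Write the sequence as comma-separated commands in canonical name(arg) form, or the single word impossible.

impossible

every 3-command combo misses the target.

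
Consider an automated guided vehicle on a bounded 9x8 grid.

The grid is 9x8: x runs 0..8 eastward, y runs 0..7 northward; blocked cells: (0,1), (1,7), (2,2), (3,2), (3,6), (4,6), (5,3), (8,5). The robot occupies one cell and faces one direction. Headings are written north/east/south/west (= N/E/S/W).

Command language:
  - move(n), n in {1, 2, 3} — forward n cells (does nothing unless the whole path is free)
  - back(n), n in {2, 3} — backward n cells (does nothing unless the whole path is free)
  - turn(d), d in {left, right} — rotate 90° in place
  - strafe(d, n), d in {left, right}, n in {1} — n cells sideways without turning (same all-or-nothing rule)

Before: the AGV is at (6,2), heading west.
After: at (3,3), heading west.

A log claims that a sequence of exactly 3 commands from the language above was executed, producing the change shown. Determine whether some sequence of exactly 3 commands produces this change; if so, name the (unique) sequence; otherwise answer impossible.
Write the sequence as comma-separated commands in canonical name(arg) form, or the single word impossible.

key: still facing W at the end — nothing in the sequence rotates
t0: at (6,2), heading west
step 1 (move(2)): at (4,2), heading west
step 2 (strafe(right, 1)): at (4,3), heading west
step 3 (move(1)): at (3,3), heading west
no other 3-command option fits: unique.

move(2), strafe(right, 1), move(1)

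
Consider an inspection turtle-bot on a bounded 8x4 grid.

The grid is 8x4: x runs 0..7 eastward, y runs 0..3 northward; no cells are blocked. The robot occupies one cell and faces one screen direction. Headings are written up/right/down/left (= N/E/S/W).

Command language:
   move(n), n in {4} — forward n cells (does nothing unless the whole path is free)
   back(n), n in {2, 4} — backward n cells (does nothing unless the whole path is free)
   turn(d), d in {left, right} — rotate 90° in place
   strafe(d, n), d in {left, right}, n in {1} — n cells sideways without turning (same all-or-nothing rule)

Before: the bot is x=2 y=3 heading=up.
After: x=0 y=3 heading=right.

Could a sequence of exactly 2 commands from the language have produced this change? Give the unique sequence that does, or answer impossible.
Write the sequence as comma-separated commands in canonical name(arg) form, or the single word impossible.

key: running back(2) before turn(right) would end elsewhere — order is forced
initial: x=2 y=3 heading=up
step 1 (turn(right)): x=2 y=3 heading=right
step 2 (back(2)): x=0 y=3 heading=right
all 49 alternatives checked — unique.

turn(right), back(2)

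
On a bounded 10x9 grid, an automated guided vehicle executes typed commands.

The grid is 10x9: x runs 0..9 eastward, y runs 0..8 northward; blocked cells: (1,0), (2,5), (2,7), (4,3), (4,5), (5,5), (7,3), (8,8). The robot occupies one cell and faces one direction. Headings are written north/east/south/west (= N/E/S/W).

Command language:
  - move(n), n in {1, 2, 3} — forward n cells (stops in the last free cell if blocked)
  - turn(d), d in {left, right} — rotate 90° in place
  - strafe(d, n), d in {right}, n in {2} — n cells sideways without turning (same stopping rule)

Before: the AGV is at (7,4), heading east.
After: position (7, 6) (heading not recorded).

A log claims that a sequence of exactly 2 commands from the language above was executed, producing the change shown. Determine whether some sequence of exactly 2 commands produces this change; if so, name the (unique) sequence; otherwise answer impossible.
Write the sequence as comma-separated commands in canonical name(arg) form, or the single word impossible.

turn(left), move(2)

key: order matters: swapping turn(left) and move(2) lands elsewhere
begin: at (7,4), heading east
t=1 turn(left) ⇒ at (7,4), heading north
t=2 move(2) ⇒ at (7,6), heading north
no rival 2-sequence matches.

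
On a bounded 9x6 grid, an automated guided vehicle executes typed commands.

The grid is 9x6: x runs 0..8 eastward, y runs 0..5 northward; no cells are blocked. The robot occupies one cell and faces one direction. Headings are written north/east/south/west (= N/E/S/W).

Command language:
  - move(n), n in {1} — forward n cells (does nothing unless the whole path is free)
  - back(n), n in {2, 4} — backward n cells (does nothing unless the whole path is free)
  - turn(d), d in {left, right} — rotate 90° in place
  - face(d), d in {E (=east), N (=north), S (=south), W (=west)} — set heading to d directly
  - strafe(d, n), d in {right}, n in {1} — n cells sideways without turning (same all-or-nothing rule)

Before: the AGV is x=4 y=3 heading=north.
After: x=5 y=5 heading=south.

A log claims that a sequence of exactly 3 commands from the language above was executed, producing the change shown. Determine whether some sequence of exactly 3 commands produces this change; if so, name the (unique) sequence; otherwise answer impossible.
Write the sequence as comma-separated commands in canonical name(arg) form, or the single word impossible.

key: order matters: swapping strafe(right, 1) and back(2) lands elsewhere
initial: x=4 y=3 heading=north
1. strafe(right, 1) → x=5 y=3 heading=north
2. face(S) → x=5 y=3 heading=south
3. back(2) → x=5 y=5 heading=south
no rival 3-sequence matches.

strafe(right, 1), face(S), back(2)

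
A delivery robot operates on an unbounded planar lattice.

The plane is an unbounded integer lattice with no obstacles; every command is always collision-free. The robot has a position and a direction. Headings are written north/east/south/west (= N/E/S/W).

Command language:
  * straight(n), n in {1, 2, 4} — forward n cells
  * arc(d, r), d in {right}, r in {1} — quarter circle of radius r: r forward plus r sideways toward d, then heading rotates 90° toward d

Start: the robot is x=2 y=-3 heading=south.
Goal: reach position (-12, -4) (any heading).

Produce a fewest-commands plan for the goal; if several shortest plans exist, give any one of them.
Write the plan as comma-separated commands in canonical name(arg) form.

arc(right, 1), straight(1), straight(4), straight(4), straight(4)

begin: x=2 y=-3 heading=south
[1] after arc(right, 1): x=1 y=-4 heading=west
[2] after straight(1): x=0 y=-4 heading=west
[3] after straight(4): x=-4 y=-4 heading=west
[4] after straight(4): x=-8 y=-4 heading=west
[5] after straight(4): x=-12 y=-4 heading=west
shorter routes all fall short; 5 is best.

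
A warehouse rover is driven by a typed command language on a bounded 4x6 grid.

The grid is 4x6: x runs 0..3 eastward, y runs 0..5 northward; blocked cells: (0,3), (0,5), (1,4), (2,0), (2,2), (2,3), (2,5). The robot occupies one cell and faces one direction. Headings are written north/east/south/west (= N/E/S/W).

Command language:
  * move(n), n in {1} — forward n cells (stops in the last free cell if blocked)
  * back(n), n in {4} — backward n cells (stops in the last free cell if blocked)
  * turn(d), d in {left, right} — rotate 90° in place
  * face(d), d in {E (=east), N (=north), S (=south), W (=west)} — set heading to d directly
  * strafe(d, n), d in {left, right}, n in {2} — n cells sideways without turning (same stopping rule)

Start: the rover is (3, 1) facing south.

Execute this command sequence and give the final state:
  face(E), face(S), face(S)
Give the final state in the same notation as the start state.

t0: (3, 1) facing south
step 1 (face(E)): (3, 1) facing east
step 2 (face(S)): (3, 1) facing south
step 3 (face(S)): (3, 1) facing south

(3, 1) facing south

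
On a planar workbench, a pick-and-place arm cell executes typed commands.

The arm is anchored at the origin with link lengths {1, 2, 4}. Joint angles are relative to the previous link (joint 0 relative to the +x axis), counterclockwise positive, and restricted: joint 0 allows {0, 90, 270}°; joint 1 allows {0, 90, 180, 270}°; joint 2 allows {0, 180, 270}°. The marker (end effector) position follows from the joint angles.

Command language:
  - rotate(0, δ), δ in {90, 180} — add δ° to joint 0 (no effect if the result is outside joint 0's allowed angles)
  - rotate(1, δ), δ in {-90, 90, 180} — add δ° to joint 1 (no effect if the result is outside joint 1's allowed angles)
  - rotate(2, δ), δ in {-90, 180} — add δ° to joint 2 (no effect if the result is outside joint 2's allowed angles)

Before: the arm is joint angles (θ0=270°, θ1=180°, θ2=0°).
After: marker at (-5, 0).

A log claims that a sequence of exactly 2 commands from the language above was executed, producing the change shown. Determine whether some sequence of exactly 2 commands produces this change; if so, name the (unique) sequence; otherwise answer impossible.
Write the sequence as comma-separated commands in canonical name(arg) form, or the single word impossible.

rotate(0, 90), rotate(0, 180)

key: order matters: swapping rotate(0, 90) and rotate(0, 180) lands elsewhere
from: joint angles (θ0=270°, θ1=180°, θ2=0°)
1. rotate(0, 90) → joint angles (θ0=0°, θ1=180°, θ2=0°)
2. rotate(0, 180) → joint angles (θ0=0°, θ1=180°, θ2=0°)
no other 2-command option fits: unique.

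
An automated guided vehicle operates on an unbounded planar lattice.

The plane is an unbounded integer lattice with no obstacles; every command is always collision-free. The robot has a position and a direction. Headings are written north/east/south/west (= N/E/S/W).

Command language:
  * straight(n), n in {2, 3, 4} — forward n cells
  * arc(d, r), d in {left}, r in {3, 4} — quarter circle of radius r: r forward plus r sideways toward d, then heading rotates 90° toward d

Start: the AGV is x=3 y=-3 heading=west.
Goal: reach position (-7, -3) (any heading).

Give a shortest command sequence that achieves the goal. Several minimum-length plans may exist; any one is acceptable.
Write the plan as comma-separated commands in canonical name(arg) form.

t0: x=3 y=-3 heading=west
t=1 straight(3) ⇒ x=0 y=-3 heading=west
t=2 straight(3) ⇒ x=-3 y=-3 heading=west
t=3 straight(4) ⇒ x=-7 y=-3 heading=west
nothing shorter than 3 reaches the goal.

straight(3), straight(3), straight(4)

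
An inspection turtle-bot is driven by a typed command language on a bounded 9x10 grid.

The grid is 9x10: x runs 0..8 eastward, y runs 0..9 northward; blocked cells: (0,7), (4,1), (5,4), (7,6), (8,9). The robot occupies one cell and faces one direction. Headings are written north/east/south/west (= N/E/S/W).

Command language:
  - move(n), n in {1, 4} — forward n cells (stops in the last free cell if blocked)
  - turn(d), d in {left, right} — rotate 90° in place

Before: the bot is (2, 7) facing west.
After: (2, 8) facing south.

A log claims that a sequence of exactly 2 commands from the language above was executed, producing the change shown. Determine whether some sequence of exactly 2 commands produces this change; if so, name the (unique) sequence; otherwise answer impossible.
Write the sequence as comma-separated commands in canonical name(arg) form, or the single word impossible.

impossible

checked all 2-command options: none fits.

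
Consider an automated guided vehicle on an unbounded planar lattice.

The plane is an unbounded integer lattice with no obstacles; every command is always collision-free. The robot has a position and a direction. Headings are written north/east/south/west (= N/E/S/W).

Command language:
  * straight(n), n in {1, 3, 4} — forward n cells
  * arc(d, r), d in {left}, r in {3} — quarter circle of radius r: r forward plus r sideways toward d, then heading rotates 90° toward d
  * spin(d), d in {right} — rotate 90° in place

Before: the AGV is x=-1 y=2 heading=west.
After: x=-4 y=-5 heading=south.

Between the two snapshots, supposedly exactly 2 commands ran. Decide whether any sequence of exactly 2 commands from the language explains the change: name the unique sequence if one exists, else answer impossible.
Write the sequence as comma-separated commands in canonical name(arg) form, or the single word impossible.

arc(left, 3), straight(4)

key: cell and facing (now S) both changed — the 2 commands mix motion and turning
begin: x=-1 y=2 heading=west
t=1 arc(left, 3) ⇒ x=-4 y=-1 heading=south
t=2 straight(4) ⇒ x=-4 y=-5 heading=south
uniquely the one of 25 2-step routes that fits.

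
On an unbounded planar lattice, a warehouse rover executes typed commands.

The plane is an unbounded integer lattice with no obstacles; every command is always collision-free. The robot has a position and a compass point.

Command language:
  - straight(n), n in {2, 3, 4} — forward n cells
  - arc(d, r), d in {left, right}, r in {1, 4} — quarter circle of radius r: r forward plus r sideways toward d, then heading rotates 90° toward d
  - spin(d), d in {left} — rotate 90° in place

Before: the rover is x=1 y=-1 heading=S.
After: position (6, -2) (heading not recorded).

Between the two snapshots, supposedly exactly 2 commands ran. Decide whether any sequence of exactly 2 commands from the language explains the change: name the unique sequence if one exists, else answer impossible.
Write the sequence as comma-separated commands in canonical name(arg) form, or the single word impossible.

key: running straight(4) before arc(left, 1) would end elsewhere — order is forced
from: x=1 y=-1 heading=S
[1] after arc(left, 1): x=2 y=-2 heading=E
[2] after straight(4): x=6 y=-2 heading=E
all 64 alternatives checked — unique.

arc(left, 1), straight(4)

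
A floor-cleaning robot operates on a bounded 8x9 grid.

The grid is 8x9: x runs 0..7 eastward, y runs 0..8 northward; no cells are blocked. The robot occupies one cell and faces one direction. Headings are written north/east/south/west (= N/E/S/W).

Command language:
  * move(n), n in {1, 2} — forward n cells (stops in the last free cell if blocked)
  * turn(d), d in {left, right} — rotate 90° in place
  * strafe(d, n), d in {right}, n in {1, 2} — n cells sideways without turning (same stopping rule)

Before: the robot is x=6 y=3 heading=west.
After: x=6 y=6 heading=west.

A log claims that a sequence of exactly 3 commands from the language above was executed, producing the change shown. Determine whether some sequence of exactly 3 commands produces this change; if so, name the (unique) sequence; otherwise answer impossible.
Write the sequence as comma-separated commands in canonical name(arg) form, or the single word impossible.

key: heading stays W — no command in the sequence turns
start: x=6 y=3 heading=west
[1] after strafe(right, 1): x=6 y=4 heading=west
[2] after strafe(right, 1): x=6 y=5 heading=west
[3] after strafe(right, 1): x=6 y=6 heading=west
no rival 3-sequence matches.

strafe(right, 1), strafe(right, 1), strafe(right, 1)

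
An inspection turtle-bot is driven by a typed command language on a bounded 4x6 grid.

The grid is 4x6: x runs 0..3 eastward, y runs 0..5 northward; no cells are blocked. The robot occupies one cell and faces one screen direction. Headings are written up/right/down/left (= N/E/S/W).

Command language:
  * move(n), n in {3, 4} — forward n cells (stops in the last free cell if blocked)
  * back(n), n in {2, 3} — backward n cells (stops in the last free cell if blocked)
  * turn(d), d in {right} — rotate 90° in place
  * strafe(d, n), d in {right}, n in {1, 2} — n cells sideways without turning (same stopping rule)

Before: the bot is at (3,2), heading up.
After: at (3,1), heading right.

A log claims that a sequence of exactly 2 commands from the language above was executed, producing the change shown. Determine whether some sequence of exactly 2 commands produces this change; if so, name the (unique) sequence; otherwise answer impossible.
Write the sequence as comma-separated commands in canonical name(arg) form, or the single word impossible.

key: position moved to (3,1) AND the heading swung to E — translation plus rotation needed
from: at (3,2), heading up
1. turn(right) → at (3,2), heading right
2. strafe(right, 1) → at (3,1), heading right
all 49 alternatives checked — unique.

turn(right), strafe(right, 1)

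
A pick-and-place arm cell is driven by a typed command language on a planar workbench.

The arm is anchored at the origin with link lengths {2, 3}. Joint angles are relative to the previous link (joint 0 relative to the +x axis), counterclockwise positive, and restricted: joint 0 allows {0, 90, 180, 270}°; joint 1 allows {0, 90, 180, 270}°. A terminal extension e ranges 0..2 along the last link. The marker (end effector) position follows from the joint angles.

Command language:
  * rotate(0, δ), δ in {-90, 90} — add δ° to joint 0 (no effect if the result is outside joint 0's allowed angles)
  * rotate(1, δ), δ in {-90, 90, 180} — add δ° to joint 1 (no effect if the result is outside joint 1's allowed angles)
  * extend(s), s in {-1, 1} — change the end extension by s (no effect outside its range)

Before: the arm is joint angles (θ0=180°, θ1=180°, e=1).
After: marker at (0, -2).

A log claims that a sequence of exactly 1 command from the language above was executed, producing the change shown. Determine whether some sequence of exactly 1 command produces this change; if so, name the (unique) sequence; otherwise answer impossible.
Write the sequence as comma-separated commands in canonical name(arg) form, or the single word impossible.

t0: joint angles (θ0=180°, θ1=180°, e=1)
1. rotate(0, -90) → joint angles (θ0=90°, θ1=180°, e=1)
all 7 alternatives checked — unique.

rotate(0, -90)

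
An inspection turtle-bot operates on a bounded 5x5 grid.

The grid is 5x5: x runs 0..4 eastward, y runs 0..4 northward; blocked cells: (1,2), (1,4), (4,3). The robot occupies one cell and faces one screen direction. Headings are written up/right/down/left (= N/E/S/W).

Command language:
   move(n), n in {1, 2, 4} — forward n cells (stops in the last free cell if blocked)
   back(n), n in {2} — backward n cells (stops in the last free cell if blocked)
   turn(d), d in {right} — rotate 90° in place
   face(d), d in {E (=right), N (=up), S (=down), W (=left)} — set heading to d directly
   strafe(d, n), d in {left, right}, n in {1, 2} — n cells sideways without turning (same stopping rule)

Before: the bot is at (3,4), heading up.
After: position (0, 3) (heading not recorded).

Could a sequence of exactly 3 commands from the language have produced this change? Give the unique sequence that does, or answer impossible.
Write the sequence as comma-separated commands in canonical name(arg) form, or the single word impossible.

face(W), strafe(left, 1), move(4)

key: move(4) runs into the grid edge before its full distance
initial: at (3,4), heading up
t=1 face(W) ⇒ at (3,4), heading left
t=2 strafe(left, 1) ⇒ at (3,3), heading left
t=3 move(4) ⇒ at (0,3), heading left
all 2197 alternatives checked — unique.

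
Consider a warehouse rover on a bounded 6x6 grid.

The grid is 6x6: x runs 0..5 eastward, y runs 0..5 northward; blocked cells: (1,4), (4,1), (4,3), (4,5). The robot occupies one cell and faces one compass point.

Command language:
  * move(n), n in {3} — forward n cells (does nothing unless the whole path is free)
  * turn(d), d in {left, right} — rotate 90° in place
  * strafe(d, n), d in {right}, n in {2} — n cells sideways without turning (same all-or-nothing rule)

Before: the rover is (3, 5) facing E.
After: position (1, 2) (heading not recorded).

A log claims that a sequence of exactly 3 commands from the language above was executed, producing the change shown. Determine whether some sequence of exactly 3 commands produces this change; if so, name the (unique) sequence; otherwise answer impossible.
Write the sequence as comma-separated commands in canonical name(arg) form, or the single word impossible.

key: order matters: swapping turn(right) and strafe(right, 2) lands elsewhere
t0: (3, 5) facing E
[1] after turn(right): (3, 5) facing S
[2] after move(3): (3, 2) facing S
[3] after strafe(right, 2): (1, 2) facing S
no rival 3-sequence matches.

turn(right), move(3), strafe(right, 2)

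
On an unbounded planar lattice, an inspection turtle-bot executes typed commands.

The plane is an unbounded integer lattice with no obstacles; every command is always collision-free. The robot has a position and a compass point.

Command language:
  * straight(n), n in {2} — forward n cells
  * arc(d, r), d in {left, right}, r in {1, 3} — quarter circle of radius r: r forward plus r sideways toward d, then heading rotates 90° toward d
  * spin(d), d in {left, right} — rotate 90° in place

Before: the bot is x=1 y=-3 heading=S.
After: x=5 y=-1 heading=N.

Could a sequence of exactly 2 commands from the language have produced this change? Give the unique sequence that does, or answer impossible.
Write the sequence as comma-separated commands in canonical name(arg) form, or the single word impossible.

arc(left, 1), arc(left, 3)

key: order matters: swapping arc(left, 1) and arc(left, 3) lands elsewhere
t0: x=1 y=-3 heading=S
[1] after arc(left, 1): x=2 y=-4 heading=E
[2] after arc(left, 3): x=5 y=-1 heading=N
no rival 2-sequence matches.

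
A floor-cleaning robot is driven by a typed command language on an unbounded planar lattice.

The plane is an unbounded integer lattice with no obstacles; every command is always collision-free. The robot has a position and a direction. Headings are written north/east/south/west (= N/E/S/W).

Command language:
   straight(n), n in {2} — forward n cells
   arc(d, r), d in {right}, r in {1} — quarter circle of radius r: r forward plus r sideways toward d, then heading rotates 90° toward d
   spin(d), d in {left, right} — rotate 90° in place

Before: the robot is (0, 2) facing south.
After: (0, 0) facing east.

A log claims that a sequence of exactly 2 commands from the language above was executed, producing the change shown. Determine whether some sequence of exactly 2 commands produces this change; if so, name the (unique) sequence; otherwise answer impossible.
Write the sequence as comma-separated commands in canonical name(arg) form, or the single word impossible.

key: running spin(left) before straight(2) would end elsewhere — order is forced
t0: (0, 2) facing south
1. straight(2) → (0, 0) facing south
2. spin(left) → (0, 0) facing east
no other 2-command option fits: unique.

straight(2), spin(left)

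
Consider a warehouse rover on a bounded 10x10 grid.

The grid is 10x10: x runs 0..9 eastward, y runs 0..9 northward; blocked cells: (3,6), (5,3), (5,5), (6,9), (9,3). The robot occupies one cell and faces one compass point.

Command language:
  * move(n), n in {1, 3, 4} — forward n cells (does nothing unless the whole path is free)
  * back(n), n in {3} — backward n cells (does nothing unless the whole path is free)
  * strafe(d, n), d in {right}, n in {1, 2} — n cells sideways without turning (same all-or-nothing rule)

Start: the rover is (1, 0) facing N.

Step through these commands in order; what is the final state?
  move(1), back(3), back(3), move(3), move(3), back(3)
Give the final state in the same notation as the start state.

(1, 4) facing N

t0: (1, 0) facing N
t=1 move(1) ⇒ (1, 1) facing N
t=2 back(3) ⇒ (1, 1) facing N
t=3 back(3) ⇒ (1, 1) facing N
t=4 move(3) ⇒ (1, 4) facing N
t=5 move(3) ⇒ (1, 7) facing N
t=6 back(3) ⇒ (1, 4) facing N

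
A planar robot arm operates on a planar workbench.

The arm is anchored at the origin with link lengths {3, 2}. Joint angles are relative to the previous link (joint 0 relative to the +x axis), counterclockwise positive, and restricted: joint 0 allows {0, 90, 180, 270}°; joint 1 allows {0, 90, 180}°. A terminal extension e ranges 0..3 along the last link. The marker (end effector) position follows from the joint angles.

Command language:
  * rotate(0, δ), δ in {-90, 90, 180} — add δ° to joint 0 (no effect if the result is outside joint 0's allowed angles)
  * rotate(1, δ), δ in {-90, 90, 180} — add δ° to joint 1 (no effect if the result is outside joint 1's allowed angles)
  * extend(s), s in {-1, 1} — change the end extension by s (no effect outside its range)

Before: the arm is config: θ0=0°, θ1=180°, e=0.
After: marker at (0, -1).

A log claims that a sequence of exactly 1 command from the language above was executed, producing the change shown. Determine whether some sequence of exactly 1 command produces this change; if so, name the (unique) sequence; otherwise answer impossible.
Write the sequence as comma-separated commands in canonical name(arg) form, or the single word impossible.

rotate(0, -90)

from: config: θ0=0°, θ1=180°, e=0
t=1 rotate(0, -90) ⇒ config: θ0=270°, θ1=180°, e=0
no other 1-command option fits: unique.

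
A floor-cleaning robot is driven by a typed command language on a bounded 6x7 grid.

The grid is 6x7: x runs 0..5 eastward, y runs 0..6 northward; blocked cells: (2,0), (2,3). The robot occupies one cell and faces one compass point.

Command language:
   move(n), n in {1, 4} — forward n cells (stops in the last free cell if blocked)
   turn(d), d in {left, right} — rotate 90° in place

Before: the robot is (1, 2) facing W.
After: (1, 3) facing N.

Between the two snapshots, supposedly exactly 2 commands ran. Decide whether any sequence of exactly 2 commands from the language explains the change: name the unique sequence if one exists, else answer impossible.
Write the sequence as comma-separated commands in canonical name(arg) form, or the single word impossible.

turn(right), move(1)

key: running move(1) before turn(right) would end elsewhere — order is forced
initial: (1, 2) facing W
[1] after turn(right): (1, 2) facing N
[2] after move(1): (1, 3) facing N
no other 2-command option fits: unique.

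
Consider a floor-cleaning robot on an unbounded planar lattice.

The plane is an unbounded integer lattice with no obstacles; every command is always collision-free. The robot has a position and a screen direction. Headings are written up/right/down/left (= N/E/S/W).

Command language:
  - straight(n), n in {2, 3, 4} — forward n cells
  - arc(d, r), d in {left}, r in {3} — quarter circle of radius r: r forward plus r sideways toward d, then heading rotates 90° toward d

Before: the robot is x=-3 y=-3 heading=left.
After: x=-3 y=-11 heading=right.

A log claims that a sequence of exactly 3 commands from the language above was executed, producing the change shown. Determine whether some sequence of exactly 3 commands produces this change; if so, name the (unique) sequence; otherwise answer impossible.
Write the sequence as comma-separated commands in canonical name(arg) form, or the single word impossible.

arc(left, 3), straight(2), arc(left, 3)

key: cell and facing (now E) both changed — the 3 commands mix motion and turning
from: x=-3 y=-3 heading=left
t=1 arc(left, 3) ⇒ x=-6 y=-6 heading=down
t=2 straight(2) ⇒ x=-6 y=-8 heading=down
t=3 arc(left, 3) ⇒ x=-3 y=-11 heading=right
uniquely the one of 64 3-step routes that fits.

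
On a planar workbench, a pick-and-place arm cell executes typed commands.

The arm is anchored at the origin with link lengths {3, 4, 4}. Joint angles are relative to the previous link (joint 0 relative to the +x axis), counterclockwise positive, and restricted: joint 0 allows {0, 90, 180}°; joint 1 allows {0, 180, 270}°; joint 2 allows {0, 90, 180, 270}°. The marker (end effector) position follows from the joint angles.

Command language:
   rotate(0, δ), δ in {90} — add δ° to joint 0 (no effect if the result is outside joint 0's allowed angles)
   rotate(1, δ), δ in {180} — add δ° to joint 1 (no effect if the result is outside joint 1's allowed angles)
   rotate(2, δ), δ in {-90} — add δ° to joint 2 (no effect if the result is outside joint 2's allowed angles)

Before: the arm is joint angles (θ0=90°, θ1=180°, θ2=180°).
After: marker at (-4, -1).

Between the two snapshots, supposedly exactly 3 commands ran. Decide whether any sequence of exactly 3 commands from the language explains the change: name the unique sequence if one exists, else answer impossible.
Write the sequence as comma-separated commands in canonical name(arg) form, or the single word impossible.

rotate(2, -90), rotate(2, -90), rotate(2, -90)

initial: joint angles (θ0=90°, θ1=180°, θ2=180°)
t=1 rotate(2, -90) ⇒ joint angles (θ0=90°, θ1=180°, θ2=90°)
t=2 rotate(2, -90) ⇒ joint angles (θ0=90°, θ1=180°, θ2=0°)
t=3 rotate(2, -90) ⇒ joint angles (θ0=90°, θ1=180°, θ2=270°)
uniquely the one of 27 3-step routes that fits.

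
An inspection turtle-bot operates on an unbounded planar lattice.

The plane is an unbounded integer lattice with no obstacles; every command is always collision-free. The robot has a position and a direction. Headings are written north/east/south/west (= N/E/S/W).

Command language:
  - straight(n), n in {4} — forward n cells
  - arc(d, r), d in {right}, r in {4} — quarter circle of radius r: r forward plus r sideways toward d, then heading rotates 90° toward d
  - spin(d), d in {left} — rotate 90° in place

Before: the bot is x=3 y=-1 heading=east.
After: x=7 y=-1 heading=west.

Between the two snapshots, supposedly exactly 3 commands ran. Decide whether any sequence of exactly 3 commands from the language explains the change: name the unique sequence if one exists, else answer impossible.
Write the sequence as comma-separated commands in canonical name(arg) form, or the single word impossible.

straight(4), spin(left), spin(left)

key: position moved to (7,-1) AND the heading swung to W — translation plus rotation needed
initial: x=3 y=-1 heading=east
t=1 straight(4) ⇒ x=7 y=-1 heading=east
t=2 spin(left) ⇒ x=7 y=-1 heading=north
t=3 spin(left) ⇒ x=7 y=-1 heading=west
no rival 3-sequence matches.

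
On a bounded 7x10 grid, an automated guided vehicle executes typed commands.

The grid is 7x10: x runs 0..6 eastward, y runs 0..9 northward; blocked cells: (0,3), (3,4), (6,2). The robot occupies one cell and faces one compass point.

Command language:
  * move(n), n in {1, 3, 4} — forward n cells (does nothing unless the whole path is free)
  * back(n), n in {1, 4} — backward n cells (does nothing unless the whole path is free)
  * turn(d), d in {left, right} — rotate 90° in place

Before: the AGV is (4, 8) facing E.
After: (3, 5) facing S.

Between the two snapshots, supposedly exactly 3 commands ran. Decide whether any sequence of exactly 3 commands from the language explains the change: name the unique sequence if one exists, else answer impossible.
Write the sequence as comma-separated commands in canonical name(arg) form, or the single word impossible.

key: position moved to (3,5) AND the heading swung to S — translation plus rotation needed
t0: (4, 8) facing E
t=1 back(1) ⇒ (3, 8) facing E
t=2 turn(right) ⇒ (3, 8) facing S
t=3 move(3) ⇒ (3, 5) facing S
no rival 3-sequence matches.

back(1), turn(right), move(3)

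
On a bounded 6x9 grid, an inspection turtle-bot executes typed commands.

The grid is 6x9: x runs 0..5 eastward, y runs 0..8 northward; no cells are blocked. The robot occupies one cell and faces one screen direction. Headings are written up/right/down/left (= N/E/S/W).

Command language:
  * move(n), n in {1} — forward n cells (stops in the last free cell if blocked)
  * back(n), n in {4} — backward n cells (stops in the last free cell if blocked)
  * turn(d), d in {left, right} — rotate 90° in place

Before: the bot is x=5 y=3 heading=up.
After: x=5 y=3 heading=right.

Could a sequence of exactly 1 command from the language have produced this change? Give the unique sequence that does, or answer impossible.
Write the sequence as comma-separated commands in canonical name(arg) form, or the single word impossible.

key: (5,3) unchanged — the single command moves nothing
start: x=5 y=3 heading=up
1. turn(right) → x=5 y=3 heading=right
all 4 alternatives checked — unique.

turn(right)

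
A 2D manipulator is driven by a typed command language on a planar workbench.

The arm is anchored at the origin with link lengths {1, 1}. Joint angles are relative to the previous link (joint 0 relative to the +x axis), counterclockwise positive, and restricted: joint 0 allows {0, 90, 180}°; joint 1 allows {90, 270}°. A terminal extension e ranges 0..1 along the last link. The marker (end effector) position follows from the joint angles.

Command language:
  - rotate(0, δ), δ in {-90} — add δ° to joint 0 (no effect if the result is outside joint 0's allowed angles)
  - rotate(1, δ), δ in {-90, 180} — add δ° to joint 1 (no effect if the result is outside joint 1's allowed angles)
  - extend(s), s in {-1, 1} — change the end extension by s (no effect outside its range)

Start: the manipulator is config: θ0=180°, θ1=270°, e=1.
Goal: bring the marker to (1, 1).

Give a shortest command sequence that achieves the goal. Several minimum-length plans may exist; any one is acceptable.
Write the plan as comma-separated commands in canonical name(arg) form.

from: config: θ0=180°, θ1=270°, e=1
step 1 (extend(-1)): config: θ0=180°, θ1=270°, e=0
step 2 (rotate(0, -90)): config: θ0=90°, θ1=270°, e=0
shorter routes all fall short; 2 is best.

extend(-1), rotate(0, -90)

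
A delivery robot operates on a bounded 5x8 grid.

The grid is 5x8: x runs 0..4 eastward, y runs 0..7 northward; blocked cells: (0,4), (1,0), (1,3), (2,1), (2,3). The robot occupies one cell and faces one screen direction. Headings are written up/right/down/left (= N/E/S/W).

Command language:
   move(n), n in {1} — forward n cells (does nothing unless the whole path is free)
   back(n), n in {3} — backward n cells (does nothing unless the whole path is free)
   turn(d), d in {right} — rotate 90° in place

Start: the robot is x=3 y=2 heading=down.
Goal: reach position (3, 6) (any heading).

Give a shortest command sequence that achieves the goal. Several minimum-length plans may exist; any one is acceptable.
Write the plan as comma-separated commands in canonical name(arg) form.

begin: x=3 y=2 heading=down
t=1 back(3) ⇒ x=3 y=5 heading=down
t=2 turn(right) ⇒ x=3 y=5 heading=left
t=3 turn(right) ⇒ x=3 y=5 heading=up
t=4 move(1) ⇒ x=3 y=6 heading=up
no 3-step plan works, so 4 is optimal.

back(3), turn(right), turn(right), move(1)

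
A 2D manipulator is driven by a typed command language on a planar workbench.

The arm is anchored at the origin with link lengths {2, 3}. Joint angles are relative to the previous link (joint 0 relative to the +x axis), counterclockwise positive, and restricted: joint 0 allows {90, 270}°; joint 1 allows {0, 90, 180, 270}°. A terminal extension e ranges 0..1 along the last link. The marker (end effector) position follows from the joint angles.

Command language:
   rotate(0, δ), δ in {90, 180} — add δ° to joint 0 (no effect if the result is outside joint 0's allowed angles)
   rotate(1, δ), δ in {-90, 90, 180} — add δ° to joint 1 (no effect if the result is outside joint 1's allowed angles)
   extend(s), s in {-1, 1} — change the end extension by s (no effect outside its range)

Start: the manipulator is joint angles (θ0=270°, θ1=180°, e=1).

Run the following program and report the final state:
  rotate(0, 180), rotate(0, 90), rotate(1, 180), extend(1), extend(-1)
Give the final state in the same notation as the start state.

joint angles (θ0=90°, θ1=0°, e=0)

start: joint angles (θ0=270°, θ1=180°, e=1)
t=1 rotate(0, 180) ⇒ joint angles (θ0=90°, θ1=180°, e=1)
t=2 rotate(0, 90) ⇒ joint angles (θ0=90°, θ1=180°, e=1)
t=3 rotate(1, 180) ⇒ joint angles (θ0=90°, θ1=0°, e=1)
t=4 extend(1) ⇒ joint angles (θ0=90°, θ1=0°, e=1)
t=5 extend(-1) ⇒ joint angles (θ0=90°, θ1=0°, e=0)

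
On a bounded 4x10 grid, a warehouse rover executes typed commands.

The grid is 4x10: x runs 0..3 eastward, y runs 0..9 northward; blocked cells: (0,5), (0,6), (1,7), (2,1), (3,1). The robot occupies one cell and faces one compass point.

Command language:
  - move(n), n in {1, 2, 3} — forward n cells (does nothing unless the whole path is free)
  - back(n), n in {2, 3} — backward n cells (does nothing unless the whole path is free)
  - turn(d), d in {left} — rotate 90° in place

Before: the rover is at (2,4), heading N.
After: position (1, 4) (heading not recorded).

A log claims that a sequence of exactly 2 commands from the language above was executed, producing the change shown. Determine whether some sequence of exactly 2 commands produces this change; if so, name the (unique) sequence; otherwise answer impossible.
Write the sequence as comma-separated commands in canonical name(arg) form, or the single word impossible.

turn(left), move(1)

key: running move(1) before turn(left) would end elsewhere — order is forced
from: at (2,4), heading N
step 1 (turn(left)): at (2,4), heading W
step 2 (move(1)): at (1,4), heading W
no rival 2-sequence matches.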